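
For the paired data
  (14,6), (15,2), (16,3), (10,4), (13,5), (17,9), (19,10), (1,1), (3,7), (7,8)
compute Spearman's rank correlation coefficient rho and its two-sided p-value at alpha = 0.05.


Step 1: Rank x and y separately (midranks; no ties here).
rank(x): 14->6, 15->7, 16->8, 10->4, 13->5, 17->9, 19->10, 1->1, 3->2, 7->3
rank(y): 6->6, 2->2, 3->3, 4->4, 5->5, 9->9, 10->10, 1->1, 7->7, 8->8
Step 2: d_i = R_x(i) - R_y(i); compute d_i^2.
  (6-6)^2=0, (7-2)^2=25, (8-3)^2=25, (4-4)^2=0, (5-5)^2=0, (9-9)^2=0, (10-10)^2=0, (1-1)^2=0, (2-7)^2=25, (3-8)^2=25
sum(d^2) = 100.
Step 3: rho = 1 - 6*100 / (10*(10^2 - 1)) = 1 - 600/990 = 0.393939.
Step 4: Under H0, t = rho * sqrt((n-2)/(1-rho^2)) = 1.2123 ~ t(8).
Step 5: Two-sided p-value from the t-distribution with 8 df = 0.259998.
Step 6: alpha = 0.05. fail to reject H0.

rho = 0.3939, p = 0.259998, fail to reject H0 at alpha = 0.05.


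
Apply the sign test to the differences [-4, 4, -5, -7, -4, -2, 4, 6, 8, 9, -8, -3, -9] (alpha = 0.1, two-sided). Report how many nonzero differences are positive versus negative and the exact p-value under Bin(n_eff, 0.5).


Step 1: Discard zero differences. Original n = 13; n_eff = number of nonzero differences = 13.
Nonzero differences (with sign): -4, +4, -5, -7, -4, -2, +4, +6, +8, +9, -8, -3, -9
Step 2: Count signs: positive = 5, negative = 8.
Step 3: Under H0: P(positive) = 0.5, so the number of positives S ~ Bin(13, 0.5).
Step 4: Two-sided exact p-value = sum of Bin(13,0.5) probabilities at or below the observed probability = 0.581055.
Step 5: alpha = 0.1. fail to reject H0.

n_eff = 13, pos = 5, neg = 8, p = 0.581055, fail to reject H0.


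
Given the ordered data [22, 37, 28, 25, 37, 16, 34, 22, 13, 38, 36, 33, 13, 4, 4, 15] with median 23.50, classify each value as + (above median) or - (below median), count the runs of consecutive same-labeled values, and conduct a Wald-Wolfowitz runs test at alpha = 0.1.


Step 1: Compute median = 23.50; label A = above, B = below.
Labels in order: BAAAABABBAAABBBB  (n_A = 8, n_B = 8)
Step 2: Count runs R = 7.
Step 3: Under H0 (random ordering), E[R] = 2*n_A*n_B/(n_A+n_B) + 1 = 2*8*8/16 + 1 = 9.0000.
        Var[R] = 2*n_A*n_B*(2*n_A*n_B - n_A - n_B) / ((n_A+n_B)^2 * (n_A+n_B-1)) = 14336/3840 = 3.7333.
        SD[R] = 1.9322.
Step 4: Continuity-corrected z = (R + 0.5 - E[R]) / SD[R] = (7 + 0.5 - 9.0000) / 1.9322 = -0.7763.
Step 5: Two-sided p-value via normal approximation = 2*(1 - Phi(|z|)) = 0.437558.
Step 6: alpha = 0.1. fail to reject H0.

R = 7, z = -0.7763, p = 0.437558, fail to reject H0.


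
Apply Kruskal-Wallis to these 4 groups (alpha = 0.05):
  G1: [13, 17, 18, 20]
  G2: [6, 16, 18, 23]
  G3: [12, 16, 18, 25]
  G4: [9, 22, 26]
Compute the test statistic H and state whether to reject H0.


Step 1: Combine all N = 15 observations and assign midranks.
sorted (value, group, rank): (6,G2,1), (9,G4,2), (12,G3,3), (13,G1,4), (16,G2,5.5), (16,G3,5.5), (17,G1,7), (18,G1,9), (18,G2,9), (18,G3,9), (20,G1,11), (22,G4,12), (23,G2,13), (25,G3,14), (26,G4,15)
Step 2: Sum ranks within each group.
R_1 = 31 (n_1 = 4)
R_2 = 28.5 (n_2 = 4)
R_3 = 31.5 (n_3 = 4)
R_4 = 29 (n_4 = 3)
Step 3: H = 12/(N(N+1)) * sum(R_i^2/n_i) - 3(N+1)
     = 12/(15*16) * (31^2/4 + 28.5^2/4 + 31.5^2/4 + 29^2/3) - 3*16
     = 0.050000 * 971.708 - 48
     = 0.585417.
Step 4: Ties present; correction factor C = 1 - 30/(15^3 - 15) = 0.991071. Corrected H = 0.585417 / 0.991071 = 0.590691.
Step 5: Under H0, H ~ chi^2(3); p-value = 0.898560.
Step 6: alpha = 0.05. fail to reject H0.

H = 0.5907, df = 3, p = 0.898560, fail to reject H0.


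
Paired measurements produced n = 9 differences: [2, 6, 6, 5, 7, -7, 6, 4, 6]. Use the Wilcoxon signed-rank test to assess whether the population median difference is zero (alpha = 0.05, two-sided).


Step 1: Drop any zero differences (none here) and take |d_i|.
|d| = [2, 6, 6, 5, 7, 7, 6, 4, 6]
Step 2: Midrank |d_i| (ties get averaged ranks).
ranks: |2|->1, |6|->5.5, |6|->5.5, |5|->3, |7|->8.5, |7|->8.5, |6|->5.5, |4|->2, |6|->5.5
Step 3: Attach original signs; sum ranks with positive sign and with negative sign.
W+ = 1 + 5.5 + 5.5 + 3 + 8.5 + 5.5 + 2 + 5.5 = 36.5
W- = 8.5 = 8.5
(Check: W+ + W- = 45 should equal n(n+1)/2 = 45.)
Step 4: Test statistic W = min(W+, W-) = 8.5.
Step 5: Ties in |d|, so use the tie-corrected normal approximation.
        E[W] = n(n+1)/4 = 9*10/4 = 22.5.
        Tie groups: |d|=6 (t=4), |d|=7 (t=2); sum(t^3 - t) = 66.
        Var[W] = n(n+1)(2n+1)/24 - sum(t^3-t)/48 = 1710/24 - 66/48 = 69.875.
        z = (W - E[W]) / sqrt(Var[W]) = (8.5 - 22.5) / 8.3591 = -1.6748.
        Two-sided p = 2*Phi(z) = 0.093970.
Step 6: alpha = 0.05. fail to reject H0.

W+ = 36.5, W- = 8.5, W = min = 8.5, p = 0.093970, fail to reject H0.


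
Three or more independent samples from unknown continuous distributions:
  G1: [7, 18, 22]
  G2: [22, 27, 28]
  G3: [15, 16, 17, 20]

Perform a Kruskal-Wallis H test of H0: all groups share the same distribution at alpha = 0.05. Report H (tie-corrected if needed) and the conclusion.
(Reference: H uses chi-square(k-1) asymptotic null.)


Step 1: Combine all N = 10 observations and assign midranks.
sorted (value, group, rank): (7,G1,1), (15,G3,2), (16,G3,3), (17,G3,4), (18,G1,5), (20,G3,6), (22,G1,7.5), (22,G2,7.5), (27,G2,9), (28,G2,10)
Step 2: Sum ranks within each group.
R_1 = 13.5 (n_1 = 3)
R_2 = 26.5 (n_2 = 3)
R_3 = 15 (n_3 = 4)
Step 3: H = 12/(N(N+1)) * sum(R_i^2/n_i) - 3(N+1)
     = 12/(10*11) * (13.5^2/3 + 26.5^2/3 + 15^2/4) - 3*11
     = 0.109091 * 351.083 - 33
     = 5.300000.
Step 4: Ties present; correction factor C = 1 - 6/(10^3 - 10) = 0.993939. Corrected H = 5.300000 / 0.993939 = 5.332317.
Step 5: Under H0, H ~ chi^2(2); p-value = 0.069519.
Step 6: alpha = 0.05. fail to reject H0.

H = 5.3323, df = 2, p = 0.069519, fail to reject H0.


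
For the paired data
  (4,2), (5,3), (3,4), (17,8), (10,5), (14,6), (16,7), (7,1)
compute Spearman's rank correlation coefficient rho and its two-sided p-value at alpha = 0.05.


Step 1: Rank x and y separately (midranks; no ties here).
rank(x): 4->2, 5->3, 3->1, 17->8, 10->5, 14->6, 16->7, 7->4
rank(y): 2->2, 3->3, 4->4, 8->8, 5->5, 6->6, 7->7, 1->1
Step 2: d_i = R_x(i) - R_y(i); compute d_i^2.
  (2-2)^2=0, (3-3)^2=0, (1-4)^2=9, (8-8)^2=0, (5-5)^2=0, (6-6)^2=0, (7-7)^2=0, (4-1)^2=9
sum(d^2) = 18.
Step 3: rho = 1 - 6*18 / (8*(8^2 - 1)) = 1 - 108/504 = 0.785714.
Step 4: Under H0, t = rho * sqrt((n-2)/(1-rho^2)) = 3.1113 ~ t(6).
Step 5: Two-sided p-value from the t-distribution with 6 df = 0.020815.
Step 6: alpha = 0.05. reject H0.

rho = 0.7857, p = 0.020815, reject H0 at alpha = 0.05.


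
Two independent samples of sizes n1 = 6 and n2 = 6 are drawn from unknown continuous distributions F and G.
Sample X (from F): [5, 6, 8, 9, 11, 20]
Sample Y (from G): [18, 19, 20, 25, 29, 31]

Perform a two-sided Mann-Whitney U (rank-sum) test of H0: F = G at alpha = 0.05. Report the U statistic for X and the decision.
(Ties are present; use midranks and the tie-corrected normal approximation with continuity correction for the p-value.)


Step 1: Combine and sort all 12 observations; assign midranks.
sorted (value, group): (5,X), (6,X), (8,X), (9,X), (11,X), (18,Y), (19,Y), (20,X), (20,Y), (25,Y), (29,Y), (31,Y)
ranks: 5->1, 6->2, 8->3, 9->4, 11->5, 18->6, 19->7, 20->8.5, 20->8.5, 25->10, 29->11, 31->12
Step 2: Rank sum for X: R1 = 1 + 2 + 3 + 4 + 5 + 8.5 = 23.5.
Step 3: U_X = R1 - n1(n1+1)/2 = 23.5 - 6*7/2 = 23.5 - 21 = 2.5.
       U_Y = n1*n2 - U_X = 36 - 2.5 = 33.5.
Step 4: Ties are present, so use the tie-corrected normal approximation (with continuity correction) for the p-value.
Step 5: p-value = 0.016122; compare to alpha = 0.05. reject H0.

U_X = 2.5, p = 0.016122, reject H0 at alpha = 0.05.


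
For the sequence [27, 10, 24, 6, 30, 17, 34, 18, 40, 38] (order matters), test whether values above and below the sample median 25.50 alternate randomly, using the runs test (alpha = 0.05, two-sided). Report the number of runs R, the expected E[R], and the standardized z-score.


Step 1: Compute median = 25.50; label A = above, B = below.
Labels in order: ABBBABABAA  (n_A = 5, n_B = 5)
Step 2: Count runs R = 7.
Step 3: Under H0 (random ordering), E[R] = 2*n_A*n_B/(n_A+n_B) + 1 = 2*5*5/10 + 1 = 6.0000.
        Var[R] = 2*n_A*n_B*(2*n_A*n_B - n_A - n_B) / ((n_A+n_B)^2 * (n_A+n_B-1)) = 2000/900 = 2.2222.
        SD[R] = 1.4907.
Step 4: Continuity-corrected z = (R - 0.5 - E[R]) / SD[R] = (7 - 0.5 - 6.0000) / 1.4907 = 0.3354.
Step 5: Two-sided p-value via normal approximation = 2*(1 - Phi(|z|)) = 0.737316.
Step 6: alpha = 0.05. fail to reject H0.

R = 7, z = 0.3354, p = 0.737316, fail to reject H0.


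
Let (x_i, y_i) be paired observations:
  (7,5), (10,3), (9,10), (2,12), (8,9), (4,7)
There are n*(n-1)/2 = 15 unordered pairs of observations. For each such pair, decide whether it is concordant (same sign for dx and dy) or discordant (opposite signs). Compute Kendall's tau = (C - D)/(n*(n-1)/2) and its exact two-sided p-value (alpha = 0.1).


Step 1: Enumerate the 15 unordered pairs (i,j) with i<j and classify each by sign(x_j-x_i) * sign(y_j-y_i).
  (1,2):dx=+3,dy=-2->D; (1,3):dx=+2,dy=+5->C; (1,4):dx=-5,dy=+7->D; (1,5):dx=+1,dy=+4->C
  (1,6):dx=-3,dy=+2->D; (2,3):dx=-1,dy=+7->D; (2,4):dx=-8,dy=+9->D; (2,5):dx=-2,dy=+6->D
  (2,6):dx=-6,dy=+4->D; (3,4):dx=-7,dy=+2->D; (3,5):dx=-1,dy=-1->C; (3,6):dx=-5,dy=-3->C
  (4,5):dx=+6,dy=-3->D; (4,6):dx=+2,dy=-5->D; (5,6):dx=-4,dy=-2->C
Step 2: C = 5, D = 10, total pairs = 15.
Step 3: tau = (C - D)/(n(n-1)/2) = (5 - 10)/15 = -0.333333.
Step 4: Exact two-sided p-value (enumerate n! = 720 permutations of y under H0): p = 0.469444.
Step 5: alpha = 0.1. fail to reject H0.

tau_b = -0.3333 (C=5, D=10), p = 0.469444, fail to reject H0.


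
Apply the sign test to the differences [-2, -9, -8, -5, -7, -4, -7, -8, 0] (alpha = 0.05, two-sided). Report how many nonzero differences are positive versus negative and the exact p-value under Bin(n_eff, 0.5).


Step 1: Discard zero differences. Original n = 9; n_eff = number of nonzero differences = 8.
Nonzero differences (with sign): -2, -9, -8, -5, -7, -4, -7, -8
Step 2: Count signs: positive = 0, negative = 8.
Step 3: Under H0: P(positive) = 0.5, so the number of positives S ~ Bin(8, 0.5).
Step 4: Two-sided exact p-value = sum of Bin(8,0.5) probabilities at or below the observed probability = 0.007812.
Step 5: alpha = 0.05. reject H0.

n_eff = 8, pos = 0, neg = 8, p = 0.007812, reject H0.


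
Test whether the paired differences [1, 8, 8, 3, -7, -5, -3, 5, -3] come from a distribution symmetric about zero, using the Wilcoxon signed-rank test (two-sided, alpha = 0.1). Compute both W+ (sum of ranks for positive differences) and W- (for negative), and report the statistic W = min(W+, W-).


Step 1: Drop any zero differences (none here) and take |d_i|.
|d| = [1, 8, 8, 3, 7, 5, 3, 5, 3]
Step 2: Midrank |d_i| (ties get averaged ranks).
ranks: |1|->1, |8|->8.5, |8|->8.5, |3|->3, |7|->7, |5|->5.5, |3|->3, |5|->5.5, |3|->3
Step 3: Attach original signs; sum ranks with positive sign and with negative sign.
W+ = 1 + 8.5 + 8.5 + 3 + 5.5 = 26.5
W- = 7 + 5.5 + 3 + 3 = 18.5
(Check: W+ + W- = 45 should equal n(n+1)/2 = 45.)
Step 4: Test statistic W = min(W+, W-) = 18.5.
Step 5: Ties in |d|, so use the tie-corrected normal approximation.
        E[W] = n(n+1)/4 = 9*10/4 = 22.5.
        Tie groups: |d|=3 (t=3), |d|=5 (t=2), |d|=8 (t=2); sum(t^3 - t) = 36.
        Var[W] = n(n+1)(2n+1)/24 - sum(t^3-t)/48 = 1710/24 - 36/48 = 70.5.
        z = (W - E[W]) / sqrt(Var[W]) = (18.5 - 22.5) / 8.3964 = -0.4764.
        Two-sided p = 2*Phi(z) = 0.633794.
Step 6: alpha = 0.1. fail to reject H0.

W+ = 26.5, W- = 18.5, W = min = 18.5, p = 0.633794, fail to reject H0.


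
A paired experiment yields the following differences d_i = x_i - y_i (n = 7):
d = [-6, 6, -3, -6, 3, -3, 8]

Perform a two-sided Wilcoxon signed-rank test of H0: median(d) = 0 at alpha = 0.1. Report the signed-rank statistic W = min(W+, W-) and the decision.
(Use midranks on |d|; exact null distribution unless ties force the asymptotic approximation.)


Step 1: Drop any zero differences (none here) and take |d_i|.
|d| = [6, 6, 3, 6, 3, 3, 8]
Step 2: Midrank |d_i| (ties get averaged ranks).
ranks: |6|->5, |6|->5, |3|->2, |6|->5, |3|->2, |3|->2, |8|->7
Step 3: Attach original signs; sum ranks with positive sign and with negative sign.
W+ = 5 + 2 + 7 = 14
W- = 5 + 2 + 5 + 2 = 14
(Check: W+ + W- = 28 should equal n(n+1)/2 = 28.)
Step 4: Test statistic W = min(W+, W-) = 14.
Step 5: Ties in |d|, so use the tie-corrected normal approximation.
        E[W] = n(n+1)/4 = 7*8/4 = 14.
        Tie groups: |d|=3 (t=3), |d|=6 (t=3); sum(t^3 - t) = 48.
        Var[W] = n(n+1)(2n+1)/24 - sum(t^3-t)/48 = 840/24 - 48/48 = 34.
        z = (W - E[W]) / sqrt(Var[W]) = (14 - 14) / 5.8310 = 0.0000.
        Two-sided p = 2*Phi(z) = 1.000000.
Step 6: alpha = 0.1. fail to reject H0.

W+ = 14, W- = 14, W = min = 14, p = 1.000000, fail to reject H0.


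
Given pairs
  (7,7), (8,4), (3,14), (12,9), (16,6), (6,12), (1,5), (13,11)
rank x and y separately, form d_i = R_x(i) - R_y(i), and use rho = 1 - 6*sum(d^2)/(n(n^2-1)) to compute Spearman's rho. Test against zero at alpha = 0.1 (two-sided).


Step 1: Rank x and y separately (midranks; no ties here).
rank(x): 7->4, 8->5, 3->2, 12->6, 16->8, 6->3, 1->1, 13->7
rank(y): 7->4, 4->1, 14->8, 9->5, 6->3, 12->7, 5->2, 11->6
Step 2: d_i = R_x(i) - R_y(i); compute d_i^2.
  (4-4)^2=0, (5-1)^2=16, (2-8)^2=36, (6-5)^2=1, (8-3)^2=25, (3-7)^2=16, (1-2)^2=1, (7-6)^2=1
sum(d^2) = 96.
Step 3: rho = 1 - 6*96 / (8*(8^2 - 1)) = 1 - 576/504 = -0.142857.
Step 4: Under H0, t = rho * sqrt((n-2)/(1-rho^2)) = -0.3536 ~ t(6).
Step 5: Two-sided p-value from the t-distribution with 6 df = 0.735765.
Step 6: alpha = 0.1. fail to reject H0.

rho = -0.1429, p = 0.735765, fail to reject H0 at alpha = 0.1.


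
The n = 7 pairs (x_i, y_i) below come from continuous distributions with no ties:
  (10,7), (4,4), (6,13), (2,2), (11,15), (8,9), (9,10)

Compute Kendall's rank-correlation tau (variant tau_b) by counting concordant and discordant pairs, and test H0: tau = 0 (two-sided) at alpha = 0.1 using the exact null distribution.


Step 1: Enumerate the 21 unordered pairs (i,j) with i<j and classify each by sign(x_j-x_i) * sign(y_j-y_i).
  (1,2):dx=-6,dy=-3->C; (1,3):dx=-4,dy=+6->D; (1,4):dx=-8,dy=-5->C; (1,5):dx=+1,dy=+8->C
  (1,6):dx=-2,dy=+2->D; (1,7):dx=-1,dy=+3->D; (2,3):dx=+2,dy=+9->C; (2,4):dx=-2,dy=-2->C
  (2,5):dx=+7,dy=+11->C; (2,6):dx=+4,dy=+5->C; (2,7):dx=+5,dy=+6->C; (3,4):dx=-4,dy=-11->C
  (3,5):dx=+5,dy=+2->C; (3,6):dx=+2,dy=-4->D; (3,7):dx=+3,dy=-3->D; (4,5):dx=+9,dy=+13->C
  (4,6):dx=+6,dy=+7->C; (4,7):dx=+7,dy=+8->C; (5,6):dx=-3,dy=-6->C; (5,7):dx=-2,dy=-5->C
  (6,7):dx=+1,dy=+1->C
Step 2: C = 16, D = 5, total pairs = 21.
Step 3: tau = (C - D)/(n(n-1)/2) = (16 - 5)/21 = 0.523810.
Step 4: Exact two-sided p-value (enumerate n! = 5040 permutations of y under H0): p = 0.136111.
Step 5: alpha = 0.1. fail to reject H0.

tau_b = 0.5238 (C=16, D=5), p = 0.136111, fail to reject H0.


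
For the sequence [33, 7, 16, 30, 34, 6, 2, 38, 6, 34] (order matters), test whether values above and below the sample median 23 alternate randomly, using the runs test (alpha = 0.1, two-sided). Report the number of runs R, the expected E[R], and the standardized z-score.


Step 1: Compute median = 23; label A = above, B = below.
Labels in order: ABBAABBABA  (n_A = 5, n_B = 5)
Step 2: Count runs R = 7.
Step 3: Under H0 (random ordering), E[R] = 2*n_A*n_B/(n_A+n_B) + 1 = 2*5*5/10 + 1 = 6.0000.
        Var[R] = 2*n_A*n_B*(2*n_A*n_B - n_A - n_B) / ((n_A+n_B)^2 * (n_A+n_B-1)) = 2000/900 = 2.2222.
        SD[R] = 1.4907.
Step 4: Continuity-corrected z = (R - 0.5 - E[R]) / SD[R] = (7 - 0.5 - 6.0000) / 1.4907 = 0.3354.
Step 5: Two-sided p-value via normal approximation = 2*(1 - Phi(|z|)) = 0.737316.
Step 6: alpha = 0.1. fail to reject H0.

R = 7, z = 0.3354, p = 0.737316, fail to reject H0.


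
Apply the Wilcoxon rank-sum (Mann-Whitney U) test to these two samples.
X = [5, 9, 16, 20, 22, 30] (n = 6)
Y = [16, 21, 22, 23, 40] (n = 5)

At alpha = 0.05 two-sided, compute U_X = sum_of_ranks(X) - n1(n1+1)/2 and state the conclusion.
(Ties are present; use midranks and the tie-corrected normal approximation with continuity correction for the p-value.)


Step 1: Combine and sort all 11 observations; assign midranks.
sorted (value, group): (5,X), (9,X), (16,X), (16,Y), (20,X), (21,Y), (22,X), (22,Y), (23,Y), (30,X), (40,Y)
ranks: 5->1, 9->2, 16->3.5, 16->3.5, 20->5, 21->6, 22->7.5, 22->7.5, 23->9, 30->10, 40->11
Step 2: Rank sum for X: R1 = 1 + 2 + 3.5 + 5 + 7.5 + 10 = 29.
Step 3: U_X = R1 - n1(n1+1)/2 = 29 - 6*7/2 = 29 - 21 = 8.
       U_Y = n1*n2 - U_X = 30 - 8 = 22.
Step 4: Ties are present, so use the tie-corrected normal approximation (with continuity correction) for the p-value.
Step 5: p-value = 0.233197; compare to alpha = 0.05. fail to reject H0.

U_X = 8, p = 0.233197, fail to reject H0 at alpha = 0.05.


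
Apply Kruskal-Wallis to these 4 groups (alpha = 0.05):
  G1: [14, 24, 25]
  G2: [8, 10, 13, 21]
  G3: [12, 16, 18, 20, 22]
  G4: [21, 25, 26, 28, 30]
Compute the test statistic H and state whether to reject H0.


Step 1: Combine all N = 17 observations and assign midranks.
sorted (value, group, rank): (8,G2,1), (10,G2,2), (12,G3,3), (13,G2,4), (14,G1,5), (16,G3,6), (18,G3,7), (20,G3,8), (21,G2,9.5), (21,G4,9.5), (22,G3,11), (24,G1,12), (25,G1,13.5), (25,G4,13.5), (26,G4,15), (28,G4,16), (30,G4,17)
Step 2: Sum ranks within each group.
R_1 = 30.5 (n_1 = 3)
R_2 = 16.5 (n_2 = 4)
R_3 = 35 (n_3 = 5)
R_4 = 71 (n_4 = 5)
Step 3: H = 12/(N(N+1)) * sum(R_i^2/n_i) - 3(N+1)
     = 12/(17*18) * (30.5^2/3 + 16.5^2/4 + 35^2/5 + 71^2/5) - 3*18
     = 0.039216 * 1631.35 - 54
     = 9.974346.
Step 4: Ties present; correction factor C = 1 - 12/(17^3 - 17) = 0.997549. Corrected H = 9.974346 / 0.997549 = 9.998853.
Step 5: Under H0, H ~ chi^2(3); p-value = 0.018576.
Step 6: alpha = 0.05. reject H0.

H = 9.9989, df = 3, p = 0.018576, reject H0.


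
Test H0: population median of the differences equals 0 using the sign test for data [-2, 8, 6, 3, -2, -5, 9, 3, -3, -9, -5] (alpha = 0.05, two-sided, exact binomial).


Step 1: Discard zero differences. Original n = 11; n_eff = number of nonzero differences = 11.
Nonzero differences (with sign): -2, +8, +6, +3, -2, -5, +9, +3, -3, -9, -5
Step 2: Count signs: positive = 5, negative = 6.
Step 3: Under H0: P(positive) = 0.5, so the number of positives S ~ Bin(11, 0.5).
Step 4: Two-sided exact p-value = sum of Bin(11,0.5) probabilities at or below the observed probability = 1.000000.
Step 5: alpha = 0.05. fail to reject H0.

n_eff = 11, pos = 5, neg = 6, p = 1.000000, fail to reject H0.


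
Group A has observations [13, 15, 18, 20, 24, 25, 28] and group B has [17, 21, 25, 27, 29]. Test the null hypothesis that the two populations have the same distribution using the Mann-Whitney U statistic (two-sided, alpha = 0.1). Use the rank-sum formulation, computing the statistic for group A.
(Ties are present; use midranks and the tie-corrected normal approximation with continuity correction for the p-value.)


Step 1: Combine and sort all 12 observations; assign midranks.
sorted (value, group): (13,X), (15,X), (17,Y), (18,X), (20,X), (21,Y), (24,X), (25,X), (25,Y), (27,Y), (28,X), (29,Y)
ranks: 13->1, 15->2, 17->3, 18->4, 20->5, 21->6, 24->7, 25->8.5, 25->8.5, 27->10, 28->11, 29->12
Step 2: Rank sum for X: R1 = 1 + 2 + 4 + 5 + 7 + 8.5 + 11 = 38.5.
Step 3: U_X = R1 - n1(n1+1)/2 = 38.5 - 7*8/2 = 38.5 - 28 = 10.5.
       U_Y = n1*n2 - U_X = 35 - 10.5 = 24.5.
Step 4: Ties are present, so use the tie-corrected normal approximation (with continuity correction) for the p-value.
Step 5: p-value = 0.290307; compare to alpha = 0.1. fail to reject H0.

U_X = 10.5, p = 0.290307, fail to reject H0 at alpha = 0.1.


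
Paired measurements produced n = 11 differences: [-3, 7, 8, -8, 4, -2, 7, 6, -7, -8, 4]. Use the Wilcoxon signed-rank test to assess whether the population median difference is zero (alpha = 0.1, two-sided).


Step 1: Drop any zero differences (none here) and take |d_i|.
|d| = [3, 7, 8, 8, 4, 2, 7, 6, 7, 8, 4]
Step 2: Midrank |d_i| (ties get averaged ranks).
ranks: |3|->2, |7|->7, |8|->10, |8|->10, |4|->3.5, |2|->1, |7|->7, |6|->5, |7|->7, |8|->10, |4|->3.5
Step 3: Attach original signs; sum ranks with positive sign and with negative sign.
W+ = 7 + 10 + 3.5 + 7 + 5 + 3.5 = 36
W- = 2 + 10 + 1 + 7 + 10 = 30
(Check: W+ + W- = 66 should equal n(n+1)/2 = 66.)
Step 4: Test statistic W = min(W+, W-) = 30.
Step 5: Ties in |d|, so use the tie-corrected normal approximation.
        E[W] = n(n+1)/4 = 11*12/4 = 33.
        Tie groups: |d|=4 (t=2), |d|=7 (t=3), |d|=8 (t=3); sum(t^3 - t) = 54.
        Var[W] = n(n+1)(2n+1)/24 - sum(t^3-t)/48 = 3036/24 - 54/48 = 125.375.
        z = (W - E[W]) / sqrt(Var[W]) = (30 - 33) / 11.1971 = -0.2679.
        Two-sided p = 2*Phi(z) = 0.788756.
Step 6: alpha = 0.1. fail to reject H0.

W+ = 36, W- = 30, W = min = 30, p = 0.788756, fail to reject H0.


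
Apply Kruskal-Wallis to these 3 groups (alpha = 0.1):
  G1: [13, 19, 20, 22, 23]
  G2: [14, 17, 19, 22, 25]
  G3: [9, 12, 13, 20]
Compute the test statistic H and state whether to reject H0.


Step 1: Combine all N = 14 observations and assign midranks.
sorted (value, group, rank): (9,G3,1), (12,G3,2), (13,G1,3.5), (13,G3,3.5), (14,G2,5), (17,G2,6), (19,G1,7.5), (19,G2,7.5), (20,G1,9.5), (20,G3,9.5), (22,G1,11.5), (22,G2,11.5), (23,G1,13), (25,G2,14)
Step 2: Sum ranks within each group.
R_1 = 45 (n_1 = 5)
R_2 = 44 (n_2 = 5)
R_3 = 16 (n_3 = 4)
Step 3: H = 12/(N(N+1)) * sum(R_i^2/n_i) - 3(N+1)
     = 12/(14*15) * (45^2/5 + 44^2/5 + 16^2/4) - 3*15
     = 0.057143 * 856.2 - 45
     = 3.925714.
Step 4: Ties present; correction factor C = 1 - 24/(14^3 - 14) = 0.991209. Corrected H = 3.925714 / 0.991209 = 3.960532.
Step 5: Under H0, H ~ chi^2(2); p-value = 0.138033.
Step 6: alpha = 0.1. fail to reject H0.

H = 3.9605, df = 2, p = 0.138033, fail to reject H0.


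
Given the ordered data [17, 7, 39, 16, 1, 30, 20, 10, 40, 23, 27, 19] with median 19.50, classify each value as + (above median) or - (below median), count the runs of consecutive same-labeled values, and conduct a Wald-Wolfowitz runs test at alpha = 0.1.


Step 1: Compute median = 19.50; label A = above, B = below.
Labels in order: BBABBAABAAAB  (n_A = 6, n_B = 6)
Step 2: Count runs R = 7.
Step 3: Under H0 (random ordering), E[R] = 2*n_A*n_B/(n_A+n_B) + 1 = 2*6*6/12 + 1 = 7.0000.
        Var[R] = 2*n_A*n_B*(2*n_A*n_B - n_A - n_B) / ((n_A+n_B)^2 * (n_A+n_B-1)) = 4320/1584 = 2.7273.
        SD[R] = 1.6514.
Step 4: R = E[R], so z = 0 with no continuity correction.
Step 5: Two-sided p-value via normal approximation = 2*(1 - Phi(|z|)) = 1.000000.
Step 6: alpha = 0.1. fail to reject H0.

R = 7, z = 0.0000, p = 1.000000, fail to reject H0.


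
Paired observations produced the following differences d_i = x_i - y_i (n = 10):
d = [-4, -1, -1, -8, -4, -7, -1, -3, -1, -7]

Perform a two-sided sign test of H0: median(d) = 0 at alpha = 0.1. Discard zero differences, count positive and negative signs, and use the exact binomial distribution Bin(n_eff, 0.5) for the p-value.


Step 1: Discard zero differences. Original n = 10; n_eff = number of nonzero differences = 10.
Nonzero differences (with sign): -4, -1, -1, -8, -4, -7, -1, -3, -1, -7
Step 2: Count signs: positive = 0, negative = 10.
Step 3: Under H0: P(positive) = 0.5, so the number of positives S ~ Bin(10, 0.5).
Step 4: Two-sided exact p-value = sum of Bin(10,0.5) probabilities at or below the observed probability = 0.001953.
Step 5: alpha = 0.1. reject H0.

n_eff = 10, pos = 0, neg = 10, p = 0.001953, reject H0.


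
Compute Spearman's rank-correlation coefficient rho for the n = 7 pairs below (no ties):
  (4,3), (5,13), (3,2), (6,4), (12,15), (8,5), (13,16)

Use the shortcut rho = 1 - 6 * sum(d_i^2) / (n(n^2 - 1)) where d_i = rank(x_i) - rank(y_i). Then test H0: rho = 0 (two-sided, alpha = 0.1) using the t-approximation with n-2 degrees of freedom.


Step 1: Rank x and y separately (midranks; no ties here).
rank(x): 4->2, 5->3, 3->1, 6->4, 12->6, 8->5, 13->7
rank(y): 3->2, 13->5, 2->1, 4->3, 15->6, 5->4, 16->7
Step 2: d_i = R_x(i) - R_y(i); compute d_i^2.
  (2-2)^2=0, (3-5)^2=4, (1-1)^2=0, (4-3)^2=1, (6-6)^2=0, (5-4)^2=1, (7-7)^2=0
sum(d^2) = 6.
Step 3: rho = 1 - 6*6 / (7*(7^2 - 1)) = 1 - 36/336 = 0.892857.
Step 4: Under H0, t = rho * sqrt((n-2)/(1-rho^2)) = 4.4333 ~ t(5).
Step 5: Two-sided p-value from the t-distribution with 5 df = 0.006807.
Step 6: alpha = 0.1. reject H0.

rho = 0.8929, p = 0.006807, reject H0 at alpha = 0.1.


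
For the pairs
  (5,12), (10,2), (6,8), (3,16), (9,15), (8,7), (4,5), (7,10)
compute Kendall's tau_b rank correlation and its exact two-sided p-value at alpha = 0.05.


Step 1: Enumerate the 28 unordered pairs (i,j) with i<j and classify each by sign(x_j-x_i) * sign(y_j-y_i).
  (1,2):dx=+5,dy=-10->D; (1,3):dx=+1,dy=-4->D; (1,4):dx=-2,dy=+4->D; (1,5):dx=+4,dy=+3->C
  (1,6):dx=+3,dy=-5->D; (1,7):dx=-1,dy=-7->C; (1,8):dx=+2,dy=-2->D; (2,3):dx=-4,dy=+6->D
  (2,4):dx=-7,dy=+14->D; (2,5):dx=-1,dy=+13->D; (2,6):dx=-2,dy=+5->D; (2,7):dx=-6,dy=+3->D
  (2,8):dx=-3,dy=+8->D; (3,4):dx=-3,dy=+8->D; (3,5):dx=+3,dy=+7->C; (3,6):dx=+2,dy=-1->D
  (3,7):dx=-2,dy=-3->C; (3,8):dx=+1,dy=+2->C; (4,5):dx=+6,dy=-1->D; (4,6):dx=+5,dy=-9->D
  (4,7):dx=+1,dy=-11->D; (4,8):dx=+4,dy=-6->D; (5,6):dx=-1,dy=-8->C; (5,7):dx=-5,dy=-10->C
  (5,8):dx=-2,dy=-5->C; (6,7):dx=-4,dy=-2->C; (6,8):dx=-1,dy=+3->D; (7,8):dx=+3,dy=+5->C
Step 2: C = 10, D = 18, total pairs = 28.
Step 3: tau = (C - D)/(n(n-1)/2) = (10 - 18)/28 = -0.285714.
Step 4: Exact two-sided p-value (enumerate n! = 40320 permutations of y under H0): p = 0.398760.
Step 5: alpha = 0.05. fail to reject H0.

tau_b = -0.2857 (C=10, D=18), p = 0.398760, fail to reject H0.


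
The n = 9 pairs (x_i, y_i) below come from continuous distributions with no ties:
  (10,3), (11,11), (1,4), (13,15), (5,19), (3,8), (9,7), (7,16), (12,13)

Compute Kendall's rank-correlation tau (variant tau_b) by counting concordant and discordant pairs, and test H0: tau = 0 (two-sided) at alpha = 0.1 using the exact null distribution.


Step 1: Enumerate the 36 unordered pairs (i,j) with i<j and classify each by sign(x_j-x_i) * sign(y_j-y_i).
  (1,2):dx=+1,dy=+8->C; (1,3):dx=-9,dy=+1->D; (1,4):dx=+3,dy=+12->C; (1,5):dx=-5,dy=+16->D
  (1,6):dx=-7,dy=+5->D; (1,7):dx=-1,dy=+4->D; (1,8):dx=-3,dy=+13->D; (1,9):dx=+2,dy=+10->C
  (2,3):dx=-10,dy=-7->C; (2,4):dx=+2,dy=+4->C; (2,5):dx=-6,dy=+8->D; (2,6):dx=-8,dy=-3->C
  (2,7):dx=-2,dy=-4->C; (2,8):dx=-4,dy=+5->D; (2,9):dx=+1,dy=+2->C; (3,4):dx=+12,dy=+11->C
  (3,5):dx=+4,dy=+15->C; (3,6):dx=+2,dy=+4->C; (3,7):dx=+8,dy=+3->C; (3,8):dx=+6,dy=+12->C
  (3,9):dx=+11,dy=+9->C; (4,5):dx=-8,dy=+4->D; (4,6):dx=-10,dy=-7->C; (4,7):dx=-4,dy=-8->C
  (4,8):dx=-6,dy=+1->D; (4,9):dx=-1,dy=-2->C; (5,6):dx=-2,dy=-11->C; (5,7):dx=+4,dy=-12->D
  (5,8):dx=+2,dy=-3->D; (5,9):dx=+7,dy=-6->D; (6,7):dx=+6,dy=-1->D; (6,8):dx=+4,dy=+8->C
  (6,9):dx=+9,dy=+5->C; (7,8):dx=-2,dy=+9->D; (7,9):dx=+3,dy=+6->C; (8,9):dx=+5,dy=-3->D
Step 2: C = 21, D = 15, total pairs = 36.
Step 3: tau = (C - D)/(n(n-1)/2) = (21 - 15)/36 = 0.166667.
Step 4: Exact two-sided p-value (enumerate n! = 362880 permutations of y under H0): p = 0.612202.
Step 5: alpha = 0.1. fail to reject H0.

tau_b = 0.1667 (C=21, D=15), p = 0.612202, fail to reject H0.


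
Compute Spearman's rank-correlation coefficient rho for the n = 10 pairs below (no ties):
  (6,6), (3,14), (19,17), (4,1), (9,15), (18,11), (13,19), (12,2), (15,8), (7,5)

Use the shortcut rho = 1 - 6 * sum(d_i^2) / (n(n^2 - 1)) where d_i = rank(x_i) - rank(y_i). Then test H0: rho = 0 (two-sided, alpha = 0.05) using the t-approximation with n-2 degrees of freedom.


Step 1: Rank x and y separately (midranks; no ties here).
rank(x): 6->3, 3->1, 19->10, 4->2, 9->5, 18->9, 13->7, 12->6, 15->8, 7->4
rank(y): 6->4, 14->7, 17->9, 1->1, 15->8, 11->6, 19->10, 2->2, 8->5, 5->3
Step 2: d_i = R_x(i) - R_y(i); compute d_i^2.
  (3-4)^2=1, (1-7)^2=36, (10-9)^2=1, (2-1)^2=1, (5-8)^2=9, (9-6)^2=9, (7-10)^2=9, (6-2)^2=16, (8-5)^2=9, (4-3)^2=1
sum(d^2) = 92.
Step 3: rho = 1 - 6*92 / (10*(10^2 - 1)) = 1 - 552/990 = 0.442424.
Step 4: Under H0, t = rho * sqrt((n-2)/(1-rho^2)) = 1.3954 ~ t(8).
Step 5: Two-sided p-value from the t-distribution with 8 df = 0.200423.
Step 6: alpha = 0.05. fail to reject H0.

rho = 0.4424, p = 0.200423, fail to reject H0 at alpha = 0.05.


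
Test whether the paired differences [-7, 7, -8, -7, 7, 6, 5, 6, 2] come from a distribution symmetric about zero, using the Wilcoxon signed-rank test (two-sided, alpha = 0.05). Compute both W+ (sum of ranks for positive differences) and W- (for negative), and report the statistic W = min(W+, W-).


Step 1: Drop any zero differences (none here) and take |d_i|.
|d| = [7, 7, 8, 7, 7, 6, 5, 6, 2]
Step 2: Midrank |d_i| (ties get averaged ranks).
ranks: |7|->6.5, |7|->6.5, |8|->9, |7|->6.5, |7|->6.5, |6|->3.5, |5|->2, |6|->3.5, |2|->1
Step 3: Attach original signs; sum ranks with positive sign and with negative sign.
W+ = 6.5 + 6.5 + 3.5 + 2 + 3.5 + 1 = 23
W- = 6.5 + 9 + 6.5 = 22
(Check: W+ + W- = 45 should equal n(n+1)/2 = 45.)
Step 4: Test statistic W = min(W+, W-) = 22.
Step 5: Ties in |d|, so use the tie-corrected normal approximation.
        E[W] = n(n+1)/4 = 9*10/4 = 22.5.
        Tie groups: |d|=6 (t=2), |d|=7 (t=4); sum(t^3 - t) = 66.
        Var[W] = n(n+1)(2n+1)/24 - sum(t^3-t)/48 = 1710/24 - 66/48 = 69.875.
        z = (W - E[W]) / sqrt(Var[W]) = (22 - 22.5) / 8.3591 = -0.0598.
        Two-sided p = 2*Phi(z) = 0.952303.
Step 6: alpha = 0.05. fail to reject H0.

W+ = 23, W- = 22, W = min = 22, p = 0.952303, fail to reject H0.


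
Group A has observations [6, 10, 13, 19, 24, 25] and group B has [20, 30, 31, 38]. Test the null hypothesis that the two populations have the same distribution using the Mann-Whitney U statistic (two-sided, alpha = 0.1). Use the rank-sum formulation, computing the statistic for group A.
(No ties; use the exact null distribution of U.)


Step 1: Combine and sort all 10 observations; assign midranks.
sorted (value, group): (6,X), (10,X), (13,X), (19,X), (20,Y), (24,X), (25,X), (30,Y), (31,Y), (38,Y)
ranks: 6->1, 10->2, 13->3, 19->4, 20->5, 24->6, 25->7, 30->8, 31->9, 38->10
Step 2: Rank sum for X: R1 = 1 + 2 + 3 + 4 + 6 + 7 = 23.
Step 3: U_X = R1 - n1(n1+1)/2 = 23 - 6*7/2 = 23 - 21 = 2.
       U_Y = n1*n2 - U_X = 24 - 2 = 22.
Step 4: No ties, so the exact null distribution of U (based on enumerating the C(10,6) = 210 equally likely rank assignments) gives the two-sided p-value.
Step 5: p-value = 0.038095; compare to alpha = 0.1. reject H0.

U_X = 2, p = 0.038095, reject H0 at alpha = 0.1.


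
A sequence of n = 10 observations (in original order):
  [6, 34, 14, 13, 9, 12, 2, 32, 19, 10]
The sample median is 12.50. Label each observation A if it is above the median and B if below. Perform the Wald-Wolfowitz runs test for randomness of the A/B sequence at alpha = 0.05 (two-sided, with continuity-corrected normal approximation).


Step 1: Compute median = 12.50; label A = above, B = below.
Labels in order: BAAABBBAAB  (n_A = 5, n_B = 5)
Step 2: Count runs R = 5.
Step 3: Under H0 (random ordering), E[R] = 2*n_A*n_B/(n_A+n_B) + 1 = 2*5*5/10 + 1 = 6.0000.
        Var[R] = 2*n_A*n_B*(2*n_A*n_B - n_A - n_B) / ((n_A+n_B)^2 * (n_A+n_B-1)) = 2000/900 = 2.2222.
        SD[R] = 1.4907.
Step 4: Continuity-corrected z = (R + 0.5 - E[R]) / SD[R] = (5 + 0.5 - 6.0000) / 1.4907 = -0.3354.
Step 5: Two-sided p-value via normal approximation = 2*(1 - Phi(|z|)) = 0.737316.
Step 6: alpha = 0.05. fail to reject H0.

R = 5, z = -0.3354, p = 0.737316, fail to reject H0.


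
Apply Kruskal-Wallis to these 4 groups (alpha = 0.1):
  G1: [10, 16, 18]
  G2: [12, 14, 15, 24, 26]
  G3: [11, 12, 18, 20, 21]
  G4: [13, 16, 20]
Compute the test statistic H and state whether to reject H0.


Step 1: Combine all N = 16 observations and assign midranks.
sorted (value, group, rank): (10,G1,1), (11,G3,2), (12,G2,3.5), (12,G3,3.5), (13,G4,5), (14,G2,6), (15,G2,7), (16,G1,8.5), (16,G4,8.5), (18,G1,10.5), (18,G3,10.5), (20,G3,12.5), (20,G4,12.5), (21,G3,14), (24,G2,15), (26,G2,16)
Step 2: Sum ranks within each group.
R_1 = 20 (n_1 = 3)
R_2 = 47.5 (n_2 = 5)
R_3 = 42.5 (n_3 = 5)
R_4 = 26 (n_4 = 3)
Step 3: H = 12/(N(N+1)) * sum(R_i^2/n_i) - 3(N+1)
     = 12/(16*17) * (20^2/3 + 47.5^2/5 + 42.5^2/5 + 26^2/3) - 3*17
     = 0.044118 * 1171.17 - 51
     = 0.669118.
Step 4: Ties present; correction factor C = 1 - 24/(16^3 - 16) = 0.994118. Corrected H = 0.669118 / 0.994118 = 0.673077.
Step 5: Under H0, H ~ chi^2(3); p-value = 0.879518.
Step 6: alpha = 0.1. fail to reject H0.

H = 0.6731, df = 3, p = 0.879518, fail to reject H0.


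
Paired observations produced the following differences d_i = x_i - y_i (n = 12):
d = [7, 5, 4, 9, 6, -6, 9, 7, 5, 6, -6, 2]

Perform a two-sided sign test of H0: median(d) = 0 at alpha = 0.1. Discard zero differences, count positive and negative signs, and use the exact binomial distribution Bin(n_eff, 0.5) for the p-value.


Step 1: Discard zero differences. Original n = 12; n_eff = number of nonzero differences = 12.
Nonzero differences (with sign): +7, +5, +4, +9, +6, -6, +9, +7, +5, +6, -6, +2
Step 2: Count signs: positive = 10, negative = 2.
Step 3: Under H0: P(positive) = 0.5, so the number of positives S ~ Bin(12, 0.5).
Step 4: Two-sided exact p-value = sum of Bin(12,0.5) probabilities at or below the observed probability = 0.038574.
Step 5: alpha = 0.1. reject H0.

n_eff = 12, pos = 10, neg = 2, p = 0.038574, reject H0.


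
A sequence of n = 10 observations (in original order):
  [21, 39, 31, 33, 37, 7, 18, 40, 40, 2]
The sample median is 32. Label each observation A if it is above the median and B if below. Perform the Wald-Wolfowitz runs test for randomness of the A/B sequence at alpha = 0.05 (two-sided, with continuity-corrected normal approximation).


Step 1: Compute median = 32; label A = above, B = below.
Labels in order: BABAABBAAB  (n_A = 5, n_B = 5)
Step 2: Count runs R = 7.
Step 3: Under H0 (random ordering), E[R] = 2*n_A*n_B/(n_A+n_B) + 1 = 2*5*5/10 + 1 = 6.0000.
        Var[R] = 2*n_A*n_B*(2*n_A*n_B - n_A - n_B) / ((n_A+n_B)^2 * (n_A+n_B-1)) = 2000/900 = 2.2222.
        SD[R] = 1.4907.
Step 4: Continuity-corrected z = (R - 0.5 - E[R]) / SD[R] = (7 - 0.5 - 6.0000) / 1.4907 = 0.3354.
Step 5: Two-sided p-value via normal approximation = 2*(1 - Phi(|z|)) = 0.737316.
Step 6: alpha = 0.05. fail to reject H0.

R = 7, z = 0.3354, p = 0.737316, fail to reject H0.


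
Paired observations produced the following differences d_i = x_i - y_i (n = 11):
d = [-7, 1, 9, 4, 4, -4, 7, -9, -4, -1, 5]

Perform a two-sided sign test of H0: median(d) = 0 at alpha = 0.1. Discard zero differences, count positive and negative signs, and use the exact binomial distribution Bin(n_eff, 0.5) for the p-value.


Step 1: Discard zero differences. Original n = 11; n_eff = number of nonzero differences = 11.
Nonzero differences (with sign): -7, +1, +9, +4, +4, -4, +7, -9, -4, -1, +5
Step 2: Count signs: positive = 6, negative = 5.
Step 3: Under H0: P(positive) = 0.5, so the number of positives S ~ Bin(11, 0.5).
Step 4: Two-sided exact p-value = sum of Bin(11,0.5) probabilities at or below the observed probability = 1.000000.
Step 5: alpha = 0.1. fail to reject H0.

n_eff = 11, pos = 6, neg = 5, p = 1.000000, fail to reject H0.


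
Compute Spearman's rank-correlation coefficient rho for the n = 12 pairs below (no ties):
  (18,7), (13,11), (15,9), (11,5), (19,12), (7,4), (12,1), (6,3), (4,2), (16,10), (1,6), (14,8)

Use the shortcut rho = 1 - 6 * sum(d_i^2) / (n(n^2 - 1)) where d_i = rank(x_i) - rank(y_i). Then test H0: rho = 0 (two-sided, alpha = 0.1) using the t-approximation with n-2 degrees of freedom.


Step 1: Rank x and y separately (midranks; no ties here).
rank(x): 18->11, 13->7, 15->9, 11->5, 19->12, 7->4, 12->6, 6->3, 4->2, 16->10, 1->1, 14->8
rank(y): 7->7, 11->11, 9->9, 5->5, 12->12, 4->4, 1->1, 3->3, 2->2, 10->10, 6->6, 8->8
Step 2: d_i = R_x(i) - R_y(i); compute d_i^2.
  (11-7)^2=16, (7-11)^2=16, (9-9)^2=0, (5-5)^2=0, (12-12)^2=0, (4-4)^2=0, (6-1)^2=25, (3-3)^2=0, (2-2)^2=0, (10-10)^2=0, (1-6)^2=25, (8-8)^2=0
sum(d^2) = 82.
Step 3: rho = 1 - 6*82 / (12*(12^2 - 1)) = 1 - 492/1716 = 0.713287.
Step 4: Under H0, t = rho * sqrt((n-2)/(1-rho^2)) = 3.2183 ~ t(10).
Step 5: Two-sided p-value from the t-distribution with 10 df = 0.009202.
Step 6: alpha = 0.1. reject H0.

rho = 0.7133, p = 0.009202, reject H0 at alpha = 0.1.


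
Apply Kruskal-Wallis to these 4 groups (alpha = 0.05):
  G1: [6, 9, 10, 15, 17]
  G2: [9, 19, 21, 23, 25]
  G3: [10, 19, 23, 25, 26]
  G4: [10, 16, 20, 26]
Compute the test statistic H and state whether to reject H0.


Step 1: Combine all N = 19 observations and assign midranks.
sorted (value, group, rank): (6,G1,1), (9,G1,2.5), (9,G2,2.5), (10,G1,5), (10,G3,5), (10,G4,5), (15,G1,7), (16,G4,8), (17,G1,9), (19,G2,10.5), (19,G3,10.5), (20,G4,12), (21,G2,13), (23,G2,14.5), (23,G3,14.5), (25,G2,16.5), (25,G3,16.5), (26,G3,18.5), (26,G4,18.5)
Step 2: Sum ranks within each group.
R_1 = 24.5 (n_1 = 5)
R_2 = 57 (n_2 = 5)
R_3 = 65 (n_3 = 5)
R_4 = 43.5 (n_4 = 4)
Step 3: H = 12/(N(N+1)) * sum(R_i^2/n_i) - 3(N+1)
     = 12/(19*20) * (24.5^2/5 + 57^2/5 + 65^2/5 + 43.5^2/4) - 3*20
     = 0.031579 * 2087.91 - 60
     = 5.934079.
Step 4: Ties present; correction factor C = 1 - 54/(19^3 - 19) = 0.992105. Corrected H = 5.934079 / 0.992105 = 5.981300.
Step 5: Under H0, H ~ chi^2(3); p-value = 0.112524.
Step 6: alpha = 0.05. fail to reject H0.

H = 5.9813, df = 3, p = 0.112524, fail to reject H0.


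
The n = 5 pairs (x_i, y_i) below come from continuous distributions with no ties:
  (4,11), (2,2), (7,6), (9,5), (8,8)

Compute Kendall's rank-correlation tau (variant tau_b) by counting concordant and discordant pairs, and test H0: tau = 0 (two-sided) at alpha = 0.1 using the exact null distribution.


Step 1: Enumerate the 10 unordered pairs (i,j) with i<j and classify each by sign(x_j-x_i) * sign(y_j-y_i).
  (1,2):dx=-2,dy=-9->C; (1,3):dx=+3,dy=-5->D; (1,4):dx=+5,dy=-6->D; (1,5):dx=+4,dy=-3->D
  (2,3):dx=+5,dy=+4->C; (2,4):dx=+7,dy=+3->C; (2,5):dx=+6,dy=+6->C; (3,4):dx=+2,dy=-1->D
  (3,5):dx=+1,dy=+2->C; (4,5):dx=-1,dy=+3->D
Step 2: C = 5, D = 5, total pairs = 10.
Step 3: tau = (C - D)/(n(n-1)/2) = (5 - 5)/10 = 0.000000.
Step 4: Exact two-sided p-value (enumerate n! = 120 permutations of y under H0): p = 1.000000.
Step 5: alpha = 0.1. fail to reject H0.

tau_b = 0.0000 (C=5, D=5), p = 1.000000, fail to reject H0.


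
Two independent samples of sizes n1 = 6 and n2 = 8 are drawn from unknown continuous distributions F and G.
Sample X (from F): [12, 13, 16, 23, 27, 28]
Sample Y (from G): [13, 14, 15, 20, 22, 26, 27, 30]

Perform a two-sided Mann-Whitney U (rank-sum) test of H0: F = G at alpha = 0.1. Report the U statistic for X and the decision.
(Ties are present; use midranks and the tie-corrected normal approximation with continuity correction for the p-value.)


Step 1: Combine and sort all 14 observations; assign midranks.
sorted (value, group): (12,X), (13,X), (13,Y), (14,Y), (15,Y), (16,X), (20,Y), (22,Y), (23,X), (26,Y), (27,X), (27,Y), (28,X), (30,Y)
ranks: 12->1, 13->2.5, 13->2.5, 14->4, 15->5, 16->6, 20->7, 22->8, 23->9, 26->10, 27->11.5, 27->11.5, 28->13, 30->14
Step 2: Rank sum for X: R1 = 1 + 2.5 + 6 + 9 + 11.5 + 13 = 43.
Step 3: U_X = R1 - n1(n1+1)/2 = 43 - 6*7/2 = 43 - 21 = 22.
       U_Y = n1*n2 - U_X = 48 - 22 = 26.
Step 4: Ties are present, so use the tie-corrected normal approximation (with continuity correction) for the p-value.
Step 5: p-value = 0.846116; compare to alpha = 0.1. fail to reject H0.

U_X = 22, p = 0.846116, fail to reject H0 at alpha = 0.1.


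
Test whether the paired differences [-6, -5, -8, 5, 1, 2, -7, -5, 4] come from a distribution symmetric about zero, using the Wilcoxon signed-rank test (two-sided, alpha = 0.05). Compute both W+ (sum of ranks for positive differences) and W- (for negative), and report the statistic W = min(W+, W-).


Step 1: Drop any zero differences (none here) and take |d_i|.
|d| = [6, 5, 8, 5, 1, 2, 7, 5, 4]
Step 2: Midrank |d_i| (ties get averaged ranks).
ranks: |6|->7, |5|->5, |8|->9, |5|->5, |1|->1, |2|->2, |7|->8, |5|->5, |4|->3
Step 3: Attach original signs; sum ranks with positive sign and with negative sign.
W+ = 5 + 1 + 2 + 3 = 11
W- = 7 + 5 + 9 + 8 + 5 = 34
(Check: W+ + W- = 45 should equal n(n+1)/2 = 45.)
Step 4: Test statistic W = min(W+, W-) = 11.
Step 5: Ties in |d|, so use the tie-corrected normal approximation.
        E[W] = n(n+1)/4 = 9*10/4 = 22.5.
        Tie groups: |d|=5 (t=3); sum(t^3 - t) = 24.
        Var[W] = n(n+1)(2n+1)/24 - sum(t^3-t)/48 = 1710/24 - 24/48 = 70.75.
        z = (W - E[W]) / sqrt(Var[W]) = (11 - 22.5) / 8.4113 = -1.3672.
        Two-sided p = 2*Phi(z) = 0.171560.
Step 6: alpha = 0.05. fail to reject H0.

W+ = 11, W- = 34, W = min = 11, p = 0.171560, fail to reject H0.
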